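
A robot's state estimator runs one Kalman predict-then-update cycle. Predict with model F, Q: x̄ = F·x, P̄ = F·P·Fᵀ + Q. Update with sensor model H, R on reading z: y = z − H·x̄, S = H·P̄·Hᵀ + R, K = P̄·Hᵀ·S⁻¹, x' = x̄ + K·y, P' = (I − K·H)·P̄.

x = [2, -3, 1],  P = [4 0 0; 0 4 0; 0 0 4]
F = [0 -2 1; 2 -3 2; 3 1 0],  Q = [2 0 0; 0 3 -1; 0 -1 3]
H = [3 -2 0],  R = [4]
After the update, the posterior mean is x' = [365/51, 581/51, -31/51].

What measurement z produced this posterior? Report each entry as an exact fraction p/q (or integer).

x̄ = F·x = [7, 15, 3]
P̄ = F·P·Fᵀ + Q = [22 32 -8; 32 71 11; -8 11 43]
S = H·P̄·Hᵀ + R = [102]
K = P̄·Hᵀ·S⁻¹ = [1/51; -23/51; -23/51]
x' − x̄ = [8/51, -184/51, -184/51] = K·y
y = (KᵀK)⁻¹·Kᵀ·(x' − x̄) = [8]
z = y + H·x̄ = [8] + [-9] = [-1]

z = [-1]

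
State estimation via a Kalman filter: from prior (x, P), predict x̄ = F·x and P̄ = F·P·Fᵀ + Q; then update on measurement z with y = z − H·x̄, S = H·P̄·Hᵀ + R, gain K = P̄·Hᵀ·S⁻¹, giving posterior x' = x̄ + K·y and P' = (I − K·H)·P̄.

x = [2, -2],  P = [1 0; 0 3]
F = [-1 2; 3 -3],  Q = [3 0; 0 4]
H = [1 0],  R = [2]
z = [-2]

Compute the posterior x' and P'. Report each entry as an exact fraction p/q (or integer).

x' = [-22/9, 22/3]
P' = [16/9 -7/3; -7/3 31/2]

x̄ = F·x = [-6, 12]
P̄ = F·P·Fᵀ + Q = [16 -21; -21 40]
y = z − H·x̄ = [4]
S = H·P̄·Hᵀ + R = [18]
K = P̄·Hᵀ·S⁻¹ = [8/9; -7/6]
x' = x̄ + K·y = [-22/9, 22/3]
P' = (I − K·H)·P̄ = [16/9 -7/3; -7/3 31/2]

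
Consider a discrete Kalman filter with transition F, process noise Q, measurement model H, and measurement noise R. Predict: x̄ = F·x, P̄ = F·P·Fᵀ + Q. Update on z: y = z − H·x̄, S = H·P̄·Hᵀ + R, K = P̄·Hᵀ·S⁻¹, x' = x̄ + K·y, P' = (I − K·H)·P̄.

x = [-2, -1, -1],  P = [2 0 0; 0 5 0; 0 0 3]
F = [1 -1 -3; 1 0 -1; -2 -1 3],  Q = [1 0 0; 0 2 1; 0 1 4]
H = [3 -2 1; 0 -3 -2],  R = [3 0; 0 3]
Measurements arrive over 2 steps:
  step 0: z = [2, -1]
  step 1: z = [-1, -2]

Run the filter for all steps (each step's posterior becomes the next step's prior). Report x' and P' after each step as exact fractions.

step 0: x̄ = F·x = [2, -1, 2]
step 0: P̄ = F·P·Fᵀ + Q = [35 11 -26; 11 7 -12; -26 -12 44]
step 0: y = z − H·x̄ = [-8, 0]
step 0: S = H·P̄·Hᵀ + R = [150 -1; -1 98]
step 0: K = P̄·Hᵀ·S⁻¹ = [5605/14699 2907/14699; 689/14699 457/14699; -1032/14699 -7810/14699]
step 0: x' = x̄ + K·y = [-15442/14699, -20211/14699, 37654/14699]
step 0: P' = (I − K·H)·P̄ = [139747/14699 113733/14699 -174960/14699; 113733/14699 96699/14699 -145734/14699; -174960/14699 -145734/14699 230316/14699]
step 1: x̄ = F·x = [-108193/14699, -53096/14699, 164057/14699]
step 1: P̄ = F·P·Fᵀ + Q = [2271879/14699 1271068/14699 -3716546/14699; 1271068/14699 749381/14699 -2090010/14699; -3716546/14699 -2090010/14699 6216183/14699]
step 1: y = z − H·x̄ = [39631/14699, 139428/14699]
step 1: S = H·P̄·Hᵀ + R = [512663/14699 833574/14699; 833574/14699 6573138/14699]
step 1: K = P̄·Hᵀ·S⁻¹ = [7296387/30330397 47333813/90991191; -1532303/30330397 18217139/60660794; 2090061/30330397 -28699887/30330397]
step 1: x' = x̄ + K·y = [-53914364/30330397, -27291641/30330397, 71921716/30330397]
step 1: P' = (I − K·H)·P̄ = [1577426810/90991191 437677355/30330397 -680182939/30330397; 437677355/30330397 745123497/60660794 -572505477/30330397; -680182939/30330397 -572505477/30330397 901808046/30330397]

step 0: x' = [-15442/14699, -20211/14699, 37654/14699], P' = [139747/14699 113733/14699 -174960/14699; 113733/14699 96699/14699 -145734/14699; -174960/14699 -145734/14699 230316/14699]
step 1: x' = [-53914364/30330397, -27291641/30330397, 71921716/30330397], P' = [1577426810/90991191 437677355/30330397 -680182939/30330397; 437677355/30330397 745123497/60660794 -572505477/30330397; -680182939/30330397 -572505477/30330397 901808046/30330397]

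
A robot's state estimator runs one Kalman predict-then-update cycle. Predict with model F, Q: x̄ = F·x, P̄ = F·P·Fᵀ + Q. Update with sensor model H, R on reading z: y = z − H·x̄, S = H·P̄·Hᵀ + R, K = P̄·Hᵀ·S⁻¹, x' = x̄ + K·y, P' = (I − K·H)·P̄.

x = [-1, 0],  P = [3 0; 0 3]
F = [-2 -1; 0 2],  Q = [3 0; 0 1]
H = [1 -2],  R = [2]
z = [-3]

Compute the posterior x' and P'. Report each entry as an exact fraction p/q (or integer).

x' = [7/16, 5/3]
P' = [69/8 4; 4 7/3]

x̄ = F·x = [2, 0]
P̄ = F·P·Fᵀ + Q = [18 -6; -6 13]
y = z − H·x̄ = [-5]
S = H·P̄·Hᵀ + R = [96]
K = P̄·Hᵀ·S⁻¹ = [5/16; -1/3]
x' = x̄ + K·y = [7/16, 5/3]
P' = (I − K·H)·P̄ = [69/8 4; 4 7/3]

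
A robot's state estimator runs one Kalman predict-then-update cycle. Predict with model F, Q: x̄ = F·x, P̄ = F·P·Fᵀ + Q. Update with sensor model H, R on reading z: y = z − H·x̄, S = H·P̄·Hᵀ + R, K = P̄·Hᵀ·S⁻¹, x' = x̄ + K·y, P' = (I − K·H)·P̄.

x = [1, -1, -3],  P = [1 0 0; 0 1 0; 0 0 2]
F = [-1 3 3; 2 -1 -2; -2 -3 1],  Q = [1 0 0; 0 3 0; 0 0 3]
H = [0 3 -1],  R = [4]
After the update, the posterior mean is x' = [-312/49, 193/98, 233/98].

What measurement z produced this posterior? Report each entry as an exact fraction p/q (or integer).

x̄ = F·x = [-13, 9, -2]
P̄ = F·P·Fᵀ + Q = [29 -17 -1; -17 16 -5; -1 -5 18]
S = H·P̄·Hᵀ + R = [196]
K = P̄·Hᵀ·S⁻¹ = [-25/98; 53/196; -33/196]
x' − x̄ = [325/49, -689/98, 429/98] = K·y
y = (KᵀK)⁻¹·Kᵀ·(x' − x̄) = [-26]
z = y + H·x̄ = [-26] + [29] = [3]

z = [3]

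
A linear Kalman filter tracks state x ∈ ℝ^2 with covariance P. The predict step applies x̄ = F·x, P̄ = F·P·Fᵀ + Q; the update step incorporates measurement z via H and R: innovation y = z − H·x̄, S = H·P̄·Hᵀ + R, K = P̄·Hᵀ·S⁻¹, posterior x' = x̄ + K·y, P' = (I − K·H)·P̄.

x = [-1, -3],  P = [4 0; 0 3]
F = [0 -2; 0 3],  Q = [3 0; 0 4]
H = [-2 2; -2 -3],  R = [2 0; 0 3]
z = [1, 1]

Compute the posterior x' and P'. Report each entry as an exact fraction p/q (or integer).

x̄ = F·x = [6, -9]
P̄ = F·P·Fᵀ + Q = [15 -18; -18 31]
y = z − H·x̄ = [31, -14]
S = H·P̄·Hᵀ + R = [330 -162; -162 126]
K = P̄·Hᵀ·S⁻¹ = [-41/142 -77/426; 173/852 -163/852]
x' = x̄ + K·y = [-179/426, -23/852]
P' = (I − K·H)·P̄ = [20/71 -1/142; -1/142 167/852]

x' = [-179/426, -23/852]
P' = [20/71 -1/142; -1/142 167/852]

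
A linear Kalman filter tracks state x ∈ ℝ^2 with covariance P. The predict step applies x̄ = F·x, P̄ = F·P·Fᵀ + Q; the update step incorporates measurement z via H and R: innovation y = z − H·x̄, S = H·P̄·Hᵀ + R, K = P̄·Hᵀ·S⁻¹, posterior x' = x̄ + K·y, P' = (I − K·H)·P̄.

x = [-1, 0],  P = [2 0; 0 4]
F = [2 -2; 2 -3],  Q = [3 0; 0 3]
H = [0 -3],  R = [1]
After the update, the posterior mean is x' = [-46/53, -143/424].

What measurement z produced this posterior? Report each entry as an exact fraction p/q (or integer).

x̄ = F·x = [-2, -2]
P̄ = F·P·Fᵀ + Q = [27 32; 32 47]
S = H·P̄·Hᵀ + R = [424]
K = P̄·Hᵀ·S⁻¹ = [-12/53; -141/424]
x' − x̄ = [60/53, 705/424] = K·y
y = (KᵀK)⁻¹·Kᵀ·(x' − x̄) = [-5]
z = y + H·x̄ = [-5] + [6] = [1]

z = [1]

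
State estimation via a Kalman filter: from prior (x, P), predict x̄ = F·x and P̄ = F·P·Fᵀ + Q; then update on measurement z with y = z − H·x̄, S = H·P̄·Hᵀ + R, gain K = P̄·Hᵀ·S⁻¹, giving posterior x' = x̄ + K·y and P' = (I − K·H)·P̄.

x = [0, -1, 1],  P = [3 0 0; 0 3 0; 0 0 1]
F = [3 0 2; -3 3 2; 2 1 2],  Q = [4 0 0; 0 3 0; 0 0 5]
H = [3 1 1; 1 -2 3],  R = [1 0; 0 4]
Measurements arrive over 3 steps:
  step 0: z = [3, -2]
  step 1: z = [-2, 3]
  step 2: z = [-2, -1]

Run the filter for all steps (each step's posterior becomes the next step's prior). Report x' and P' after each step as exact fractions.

step 0: x' = [41477/76615, 100931/76615, 785/15323], P' = [346417/153230 -552609/153230 -92361/30646; -552609/153230 960303/153230 149789/30646; -92361/30646 149789/30646 132597/30646]
step 1: x' = [327731517/6982619177, -13065634002/6982619177, -1339582158/6982619177], P' = [32351147561/13965238354 -25986999867/6982619177 -43322410647/13965238354; -25986999867/6982619177 45371447653/6982619177 35370305887/6982619177; -43322410647/13965238354 35370305887/6982619177 62275755945/13965238354]
step 2: x' = [-45341140630681/435791052224949, -1103460004601909/1307373156674847, -1124043337421882/1307373156674847], P' = [336692353546983/145263684074983 -1622844771838633/435791052224949 -1352758595827969/435791052224949; -1622844771838633/435791052224949 8500213687590754/1307373156674847 6627065889283009/1307373156674847; -1352758595827969/435791052224949 6627065889283009/1307373156674847 5834026628348335/1307373156674847]

step 0: x̄ = F·x = [2, -1, 1]
step 0: P̄ = F·P·Fᵀ + Q = [35 -23 22; -23 61 -5; 22 -5 24]
step 0: y = z − H·x̄ = [-3, -9]
step 0: S = H·P̄·Hᵀ + R = [385 385; 385 783]
step 0: K = P̄·Hᵀ·S⁻¹ = [24837/153230 43/398; 51421/153230 -147/398; 5303/30646 19/398]
step 0: x' = x̄ + K·y = [41477/76615, 100931/76615, 785/15323]
step 0: P' = (I − K·H)·P̄ = [346417/153230 -552609/153230 -92361/30646; -552609/153230 960303/153230 149789/30646; -92361/30646 149789/30646 132597/30646]
step 1: x̄ = F·x = [132281/76615, 186212/76615, 38347/15323]
step 1: P̄ = F·P·Fᵀ + Q = [840953/153230 -472812/76615 -9509/30646; -472812/76615 19674036/76615 871169/15323; -9509/30646 871169/15323 570993/30646]
step 1: y = z − H·x̄ = [-185604/15323, -15031/10945]
step 1: S = H·P̄·Hᵀ + R = [6138921/15323 -780629/2189; -780629/2189 5964128/10945]
step 1: K = P̄·Hᵀ·S⁻¹ = [878516151/6982619177 791489386/6982619177; 2780753939/6982619177 -2654744378/6982619177; 1524567889/6982619177 252954205/6982619177]
step 1: x' = x̄ + K·y = [327731517/6982619177, -13065634002/6982619177, -1339582158/6982619177]
step 1: P' = (I − K·H)·P̄ = [32351147561/13965238354 -25986999867/6982619177 -43322410647/13965238354; -25986999867/6982619177 45371447653/6982619177 35370305887/6982619177; -43322410647/13965238354 35370305887/6982619177 62275755945/13965238354]
step 2: x̄ = F·x = [-1695969765/6982619177, -42859260873/6982619177, -15089335284/6982619177]
step 2: P̄ = F·P·Fᵀ + Q = [76255377481/13965238354 -85379631231/13965238354 -2227486489/6982619177; -85379631231/13965238354 3703133388909/13965238354 411936270308/6982619177; -2227486489/6982619177 411936270308/6982619177 133781932042/6982619177]
step 2: y = z − H·x̄ = [49071267098/6982619177, -45737165306/6982619177]
step 2: S = H·P̄·Hᵀ + R = [2889849172327/6982619177 -2584294043066/6982619177; -2584294043066/6982619177 7781042862953/13965238354]
step 2: K = P̄·Hᵀ·S⁻¹ = [54627814256245/435791052224949 49372704208577/435791052224949; 521676630326066/1307373156674847 -496941005712095/1307373156674847; 286265155179623/1307373156674847 47418079748770/1307373156674847]
step 2: x' = x̄ + K·y = [-45341140630681/435791052224949, -1103460004601909/1307373156674847, -1124043337421882/1307373156674847]
step 2: P' = (I − K·H)·P̄ = [336692353546983/145263684074983 -1622844771838633/435791052224949 -1352758595827969/435791052224949; -1622844771838633/435791052224949 8500213687590754/1307373156674847 6627065889283009/1307373156674847; -1352758595827969/435791052224949 6627065889283009/1307373156674847 5834026628348335/1307373156674847]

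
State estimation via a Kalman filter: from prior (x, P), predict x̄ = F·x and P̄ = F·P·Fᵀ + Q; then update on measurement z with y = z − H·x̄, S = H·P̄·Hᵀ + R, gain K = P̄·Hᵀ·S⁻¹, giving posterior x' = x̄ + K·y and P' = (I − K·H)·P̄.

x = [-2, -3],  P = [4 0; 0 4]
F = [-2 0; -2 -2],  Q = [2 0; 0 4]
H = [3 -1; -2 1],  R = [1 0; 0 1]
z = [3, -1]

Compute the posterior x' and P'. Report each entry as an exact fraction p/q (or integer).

x̄ = F·x = [4, 10]
P̄ = F·P·Fᵀ + Q = [18 16; 16 36]
y = z − H·x̄ = [1, -3]
S = H·P̄·Hᵀ + R = [103 -64; -64 45]
K = P̄·Hᵀ·S⁻¹ = [430/539 372/539; 796/539 1180/539]
x' = x̄ + K·y = [30/11, 54/11]
P' = (I − K·H)·P̄ = [802/539 1976/539; 1976/539 5132/539]

x' = [30/11, 54/11]
P' = [802/539 1976/539; 1976/539 5132/539]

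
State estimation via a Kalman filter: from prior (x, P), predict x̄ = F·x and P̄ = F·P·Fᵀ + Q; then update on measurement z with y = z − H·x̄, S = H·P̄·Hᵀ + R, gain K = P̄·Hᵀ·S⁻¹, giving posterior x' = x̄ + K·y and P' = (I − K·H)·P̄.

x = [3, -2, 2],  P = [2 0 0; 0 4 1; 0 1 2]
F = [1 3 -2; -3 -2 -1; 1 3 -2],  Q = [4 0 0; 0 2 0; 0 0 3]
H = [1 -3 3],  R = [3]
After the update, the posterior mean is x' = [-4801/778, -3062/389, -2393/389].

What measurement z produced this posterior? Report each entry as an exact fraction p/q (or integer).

z = [-1]

x̄ = F·x = [-7, -7, -7]
P̄ = F·P·Fᵀ + Q = [38 -25 34; -25 42 -25; 34 -25 37]
S = H·P̄·Hᵀ + R = [1556]
K = P̄·Hᵀ·S⁻¹ = [215/1556; -113/778; 55/389]
x' − x̄ = [645/778, -339/389, 330/389] = K·y
y = (KᵀK)⁻¹·Kᵀ·(x' − x̄) = [6]
z = y + H·x̄ = [6] + [-7] = [-1]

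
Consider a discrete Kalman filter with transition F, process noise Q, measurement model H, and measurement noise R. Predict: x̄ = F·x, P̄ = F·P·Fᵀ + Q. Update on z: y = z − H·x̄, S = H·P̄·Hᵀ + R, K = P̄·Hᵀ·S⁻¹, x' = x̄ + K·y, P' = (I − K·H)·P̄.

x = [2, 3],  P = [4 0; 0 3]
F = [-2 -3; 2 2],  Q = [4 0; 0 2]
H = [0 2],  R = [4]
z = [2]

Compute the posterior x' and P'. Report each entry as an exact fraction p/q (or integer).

x̄ = F·x = [-13, 10]
P̄ = F·P·Fᵀ + Q = [47 -34; -34 30]
y = z − H·x̄ = [-18]
S = H·P̄·Hᵀ + R = [124]
K = P̄·Hᵀ·S⁻¹ = [-17/31; 15/31]
x' = x̄ + K·y = [-97/31, 40/31]
P' = (I − K·H)·P̄ = [301/31 -34/31; -34/31 30/31]

x' = [-97/31, 40/31]
P' = [301/31 -34/31; -34/31 30/31]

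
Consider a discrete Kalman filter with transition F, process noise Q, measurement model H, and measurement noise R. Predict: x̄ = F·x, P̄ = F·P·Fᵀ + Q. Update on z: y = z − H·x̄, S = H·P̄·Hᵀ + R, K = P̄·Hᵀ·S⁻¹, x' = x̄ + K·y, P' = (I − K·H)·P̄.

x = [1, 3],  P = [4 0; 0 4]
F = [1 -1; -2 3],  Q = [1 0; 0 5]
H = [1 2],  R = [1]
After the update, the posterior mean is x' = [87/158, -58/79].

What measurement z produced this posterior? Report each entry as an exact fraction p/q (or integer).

x̄ = F·x = [-2, 7]
P̄ = F·P·Fᵀ + Q = [9 -20; -20 57]
S = H·P̄·Hᵀ + R = [158]
K = P̄·Hᵀ·S⁻¹ = [-31/158; 47/79]
x' − x̄ = [403/158, -611/79] = K·y
y = (KᵀK)⁻¹·Kᵀ·(x' − x̄) = [-13]
z = y + H·x̄ = [-13] + [12] = [-1]

z = [-1]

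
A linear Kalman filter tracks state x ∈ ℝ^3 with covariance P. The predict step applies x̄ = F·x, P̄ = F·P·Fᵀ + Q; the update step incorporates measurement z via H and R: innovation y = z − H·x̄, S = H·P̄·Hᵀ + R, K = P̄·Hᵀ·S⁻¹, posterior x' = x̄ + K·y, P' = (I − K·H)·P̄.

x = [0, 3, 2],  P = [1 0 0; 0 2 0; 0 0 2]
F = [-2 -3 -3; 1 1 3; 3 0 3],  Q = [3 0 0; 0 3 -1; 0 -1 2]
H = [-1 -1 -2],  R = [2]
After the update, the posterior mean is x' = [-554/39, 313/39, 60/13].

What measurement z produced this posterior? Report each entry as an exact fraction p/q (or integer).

z = [-3]

x̄ = F·x = [-15, 9, 6]
P̄ = F·P·Fᵀ + Q = [43 -26 -24; -26 24 20; -24 20 29]
S = H·P̄·Hᵀ + R = [117]
K = P̄·Hᵀ·S⁻¹ = [31/117; -38/117; -6/13]
x' − x̄ = [31/39, -38/39, -18/13] = K·y
y = (KᵀK)⁻¹·Kᵀ·(x' − x̄) = [3]
z = y + H·x̄ = [3] + [-6] = [-3]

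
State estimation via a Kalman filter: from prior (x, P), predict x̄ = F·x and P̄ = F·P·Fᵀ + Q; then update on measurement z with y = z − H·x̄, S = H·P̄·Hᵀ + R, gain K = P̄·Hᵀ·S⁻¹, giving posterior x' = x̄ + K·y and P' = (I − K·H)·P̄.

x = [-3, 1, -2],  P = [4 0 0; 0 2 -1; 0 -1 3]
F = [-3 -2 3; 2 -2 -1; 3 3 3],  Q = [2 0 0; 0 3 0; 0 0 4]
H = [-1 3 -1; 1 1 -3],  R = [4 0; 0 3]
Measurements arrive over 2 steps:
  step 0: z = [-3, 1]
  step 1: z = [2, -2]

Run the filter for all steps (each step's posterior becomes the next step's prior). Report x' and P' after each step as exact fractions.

step 0: x̄ = F·x = [1, -6, -12]
step 0: P̄ = F·P·Fᵀ + Q = [85 -21 -24; -21 26 12; -24 12 67]
step 0: y = z − H·x̄ = [4, -30]
step 0: S = H·P̄·Hᵀ + R = [396 -16; -16 747]
step 0: K = P̄·Hᵀ·S⁻¹ = [-22613/73889 12968/73889; 64493/295556 -2721/73889; -8637/295556 -21115/73889]
step 0: x' = x̄ + K·y = [-405603/73889, -297211/73889, -261855/73889]
step 0: P' = (I − K·H)·P̄ = [1712905/73889 817670/73889 830557/73889; 817670/73889 1736161/295556 1679831/295556; 830557/73889 1679831/295556 1751813/295556]
step 1: x̄ = F·x = [1025666/73889, 45071/73889, -2894007/73889]
step 1: P̄ = F·P·Fᵀ + Q = [44256737/295556 -9698427/295556 -25083984/73889; -9698427/295556 4254577/295556 5071380/73889; -25083984/73889 5071380/73889 60786968/73889]
step 1: y = z − H·x̄ = [-1855776/73889, -9900536/73889]
step 1: S = H·P̄·Hᵀ + R = [15670899/73889 68756671/73889; 68756671/73889 674658618/73889]
step 1: K = P̄·Hᵀ·S⁻¹ = [-32937760343/158211026138 11514901984/79105513069; 40784711273/158211026138 -4021726548/79105513069; 1239068484/79105513069 -23855108312/79105513069]
step 1: x' = x̄ + K·y = [-31199689974/79105513069, 74963375827/79105513069, 66952002485/79105513069]
step 1: P' = (I − K·H)·P̄ = [550392083551/158211026138 217153224773/158211026138 116409316070/79105513069; 217153224773/158211026138 172769974207/158211026138 69008926378/79105513069; 116409316070/79105513069 69008926378/79105513069 85661189128/79105513069]

step 0: x' = [-405603/73889, -297211/73889, -261855/73889], P' = [1712905/73889 817670/73889 830557/73889; 817670/73889 1736161/295556 1679831/295556; 830557/73889 1679831/295556 1751813/295556]
step 1: x' = [-31199689974/79105513069, 74963375827/79105513069, 66952002485/79105513069], P' = [550392083551/158211026138 217153224773/158211026138 116409316070/79105513069; 217153224773/158211026138 172769974207/158211026138 69008926378/79105513069; 116409316070/79105513069 69008926378/79105513069 85661189128/79105513069]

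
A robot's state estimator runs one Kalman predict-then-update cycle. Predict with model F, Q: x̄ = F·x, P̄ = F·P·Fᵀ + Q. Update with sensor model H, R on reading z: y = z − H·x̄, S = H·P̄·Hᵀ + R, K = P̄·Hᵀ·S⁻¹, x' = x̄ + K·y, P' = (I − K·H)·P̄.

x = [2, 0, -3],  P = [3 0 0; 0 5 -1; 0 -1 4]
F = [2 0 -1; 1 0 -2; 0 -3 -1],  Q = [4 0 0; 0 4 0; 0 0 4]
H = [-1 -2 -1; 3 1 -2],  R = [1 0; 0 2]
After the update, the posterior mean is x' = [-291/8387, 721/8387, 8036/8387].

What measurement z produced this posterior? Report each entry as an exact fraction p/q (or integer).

z = [-1, -2]

x̄ = F·x = [7, 8, 3]
P̄ = F·P·Fᵀ + Q = [20 14 1; 14 23 2; 1 2 47]
S = H·P̄·Hᵀ + R = [226 -105; -105 457]
K = P̄·Hᵀ·S⁻¹ = [-14833/92257 11127/92257; -21929/92257 7276/92257; -33109/92257 -25574/92257]
x' − x̄ = [-59000/8387, -66375/8387, -17125/8387] = K·y
y = (KᵀK)⁻¹·Kᵀ·(x' − x̄) = [25, -25]
z = y + H·x̄ = [25, -25] + [-26, 23] = [-1, -2]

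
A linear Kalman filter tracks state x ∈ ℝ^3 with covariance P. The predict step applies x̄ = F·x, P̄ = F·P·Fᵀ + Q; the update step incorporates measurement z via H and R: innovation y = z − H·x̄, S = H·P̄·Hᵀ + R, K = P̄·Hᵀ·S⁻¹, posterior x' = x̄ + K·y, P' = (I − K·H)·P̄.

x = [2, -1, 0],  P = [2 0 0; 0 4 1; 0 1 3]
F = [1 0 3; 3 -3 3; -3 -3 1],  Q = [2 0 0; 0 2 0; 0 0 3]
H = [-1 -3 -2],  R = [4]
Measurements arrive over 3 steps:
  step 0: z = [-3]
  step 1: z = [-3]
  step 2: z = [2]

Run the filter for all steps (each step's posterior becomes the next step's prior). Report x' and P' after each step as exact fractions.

step 0: x' = [113/284, 1311/284, -1587/284], P' = [26935/1136 4605/1136 -20193/1136; 4605/1136 11839/1136 -19563/1136; -20193/1136 -19563/1136 39735/1136]
step 1: x' = [40270043/16325935, -10279626/3265187, 81112812/16325935], P' = [63799349/16325935 -17355321/3265187 102395481/16325935; -17355321/3265187 305574121/3265187 -448531227/3265187; 102395481/16325935 -448531227/3265187 3318400524/16325935]
step 2: x' = [368759297979/279940425035, 253770324075/55988085007, -2366997423627/279940425035], P' = [7057382458627/1959582975245 -162173411415/391916595049 -1823302385841/1959582975245; -162173411415/391916595049 6879177735503/391916595049 -10071848996253/391916595049; -1823302385841/1959582975245 -10071848996253/391916595049 76921760447688/1959582975245]

step 0: x̄ = F·x = [2, 9, -3]
step 0: P̄ = F·P·Fᵀ + Q = [31 24 -6; 24 65 15; -6 15 54]
step 0: y = z − H·x̄ = [20]
step 0: S = H·P̄·Hᵀ + R = [1136]
step 0: K = P̄·Hᵀ·S⁻¹ = [-91/1136; -249/1136; -147/1136]
step 0: x' = x̄ + K·y = [113/284, 1311/284, -1587/284]
step 0: P' = (I − K·H)·P̄ = [26935/1136 4605/1136 -20193/1136; 4605/1136 11839/1136 -19563/1136; -20193/1136 -19563/1136 39735/1136]
step 1: x̄ = F·x = [-1162/71, -8355/284, -5859/284]
step 1: P̄ = F·P·Fᵀ + Q = [16604/71 89589/284 90549/284; 89589/284 614623/1136 339255/1136; 90549/284 339255/1136 713535/1136]
step 1: y = z − H·x̄ = [-42283/284]
step 1: S = H·P̄·Hᵀ + R = [16325935/1136]
step 1: K = P̄·Hᵀ·S⁻¹ = [-2065124/16325935; -576147/3265187; -2807031/16325935]
step 1: x' = x̄ + K·y = [40270043/16325935, -10279626/3265187, 81112812/16325935]
step 1: P' = (I − K·H)·P̄ = [63799349/16325935 -17355321/3265187 102395481/16325935; -17355321/3265187 305574121/3265187 -448531227/3265187; 102395481/16325935 -448531227/3265187 3318400524/16325935]
step 2: x̄ = F·x = [283608479/16325935, 103668591/3265187, 114497073/16325935]
step 2: P̄ = F·P·Fᵀ + Q = [30576428821/16325935 10345996713/3265187 29388874707/16325935; 10345996713/3265187 17599238830/3265187 9885868722/3265187; 29388874707/16325935 9885868722/3265187 28971992949/16325935]
step 2: y = z − H·x̄ = [420056672/3265187]
step 2: S = H·P̄·Hᵀ + R = [391916595049/3265187]
step 2: K = P̄·Hᵀ·S⁻¹ = [-48908825786/391916595049; -82915450647/391916595049; -47124178287/391916595049]
step 2: x' = x̄ + K·y = [368759297979/279940425035, 253770324075/55988085007, -2366997423627/279940425035]
step 2: P' = (I − K·H)·P̄ = [7057382458627/1959582975245 -162173411415/391916595049 -1823302385841/1959582975245; -162173411415/391916595049 6879177735503/391916595049 -10071848996253/391916595049; -1823302385841/1959582975245 -10071848996253/391916595049 76921760447688/1959582975245]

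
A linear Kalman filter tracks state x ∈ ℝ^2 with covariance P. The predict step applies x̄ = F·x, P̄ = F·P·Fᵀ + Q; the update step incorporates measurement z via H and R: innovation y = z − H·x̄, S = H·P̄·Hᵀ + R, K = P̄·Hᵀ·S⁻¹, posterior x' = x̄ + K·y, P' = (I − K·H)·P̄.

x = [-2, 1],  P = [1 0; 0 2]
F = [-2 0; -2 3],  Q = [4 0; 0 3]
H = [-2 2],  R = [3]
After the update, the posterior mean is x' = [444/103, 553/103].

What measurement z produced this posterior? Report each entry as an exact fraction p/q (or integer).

x̄ = F·x = [4, 7]
P̄ = F·P·Fᵀ + Q = [8 4; 4 25]
S = H·P̄·Hᵀ + R = [103]
K = P̄·Hᵀ·S⁻¹ = [-8/103; 42/103]
x' − x̄ = [32/103, -168/103] = K·y
y = (KᵀK)⁻¹·Kᵀ·(x' − x̄) = [-4]
z = y + H·x̄ = [-4] + [6] = [2]

z = [2]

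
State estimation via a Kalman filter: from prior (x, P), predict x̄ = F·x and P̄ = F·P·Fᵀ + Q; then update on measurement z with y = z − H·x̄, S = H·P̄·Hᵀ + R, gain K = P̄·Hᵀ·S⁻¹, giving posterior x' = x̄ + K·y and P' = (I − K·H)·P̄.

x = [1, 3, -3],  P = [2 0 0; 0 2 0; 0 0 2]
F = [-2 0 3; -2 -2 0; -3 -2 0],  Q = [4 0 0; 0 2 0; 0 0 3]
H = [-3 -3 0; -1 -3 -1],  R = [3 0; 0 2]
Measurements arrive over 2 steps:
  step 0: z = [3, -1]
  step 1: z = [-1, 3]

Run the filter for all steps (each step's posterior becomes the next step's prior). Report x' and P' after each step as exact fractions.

step 0: x̄ = F·x = [-11, -8, -9]
step 0: P̄ = F·P·Fᵀ + Q = [30 8 12; 8 18 20; 12 20 29]
step 0: y = z − H·x̄ = [-54, -45]
step 0: S = H·P̄·Hᵀ + R = [579 444; 444 415]
step 0: K = P̄·Hᵀ·S⁻¹ = [-6002/14383 4134/14383; 1346/14383 -4282/14383; 1668/14383 -5285/14383]
step 0: x' = x̄ + K·y = [-20135/14383, 4942/14383, 18306/14383]
step 0: P' = (I − K·H)·P̄ = [20106/14383 -14104/14383 13938/14383; -14104/14383 12758/14383 -15606/14383; 13938/14383 -15606/14383 43450/14383]
step 1: x̄ = F·x = [95188/14383, 30386/14383, 2659/757]
step 1: P̄ = F·P·Fᵀ + Q = [361750/14383 34016/14383 1706/757; 34016/14383 47390/14383 1612/757; 1706/757 1612/757 5573/757]
step 1: y = z − H·x̄ = [362339/14383, 280016/14383]
step 1: S = H·P̄·Hᵀ + R = [4337697/14383 2109078/14383; 2109078/14383 1375605/14383]
step 1: K = P̄·Hᵀ·S⁻¹ = [-1510794/3910861 2716840/11732583; 258122/3910861 -2951182/11732583; 580200/3910861 -13895833/35197749]
step 1: x' = x̄ + K·y = [16359662/11732583, -13160600/11732583, -15349253/35197749]
step 1: P' = (I − K·H)·P̄ = [4892406/3910861 -3381612/3910861 10323610/11732583; -3381612/3910861 3123490/3910861 -12064210/11732583; 10323610/11732583 -12064210/11732583 105398726/35197749]

step 0: x' = [-20135/14383, 4942/14383, 18306/14383], P' = [20106/14383 -14104/14383 13938/14383; -14104/14383 12758/14383 -15606/14383; 13938/14383 -15606/14383 43450/14383]
step 1: x' = [16359662/11732583, -13160600/11732583, -15349253/35197749], P' = [4892406/3910861 -3381612/3910861 10323610/11732583; -3381612/3910861 3123490/3910861 -12064210/11732583; 10323610/11732583 -12064210/11732583 105398726/35197749]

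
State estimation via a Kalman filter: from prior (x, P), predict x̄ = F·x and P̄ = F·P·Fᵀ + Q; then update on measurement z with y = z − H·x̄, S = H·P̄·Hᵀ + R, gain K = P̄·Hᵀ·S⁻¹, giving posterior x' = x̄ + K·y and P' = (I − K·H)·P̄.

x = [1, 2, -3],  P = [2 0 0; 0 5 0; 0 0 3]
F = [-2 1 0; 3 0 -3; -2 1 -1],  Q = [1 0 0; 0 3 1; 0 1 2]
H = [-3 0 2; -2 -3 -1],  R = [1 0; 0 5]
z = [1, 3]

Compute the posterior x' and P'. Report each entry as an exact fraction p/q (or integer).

x' = [-15937/13780, 2553/6890, -17279/13780]
P' = [77893/13780 -43877/6890 113431/13780; -43877/6890 26653/3445 -64359/6890; 113431/13780 -64359/6890 168377/13780]

x̄ = F·x = [0, 12, 3]
P̄ = F·P·Fᵀ + Q = [14 -12 13; -12 48 -2; 13 -2 18]
y = z − H·x̄ = [-5, 42]
S = H·P̄·Hᵀ + R = [43 -61; -61 407]
K = P̄·Hᵀ·S⁻¹ = [-6817/13780 -1191/13780; 2913/6890 -1561/6890; -3539/13780 -1817/13780]
x' = x̄ + K·y = [-15937/13780, 2553/6890, -17279/13780]
P' = (I − K·H)·P̄ = [77893/13780 -43877/6890 113431/13780; -43877/6890 26653/3445 -64359/6890; 113431/13780 -64359/6890 168377/13780]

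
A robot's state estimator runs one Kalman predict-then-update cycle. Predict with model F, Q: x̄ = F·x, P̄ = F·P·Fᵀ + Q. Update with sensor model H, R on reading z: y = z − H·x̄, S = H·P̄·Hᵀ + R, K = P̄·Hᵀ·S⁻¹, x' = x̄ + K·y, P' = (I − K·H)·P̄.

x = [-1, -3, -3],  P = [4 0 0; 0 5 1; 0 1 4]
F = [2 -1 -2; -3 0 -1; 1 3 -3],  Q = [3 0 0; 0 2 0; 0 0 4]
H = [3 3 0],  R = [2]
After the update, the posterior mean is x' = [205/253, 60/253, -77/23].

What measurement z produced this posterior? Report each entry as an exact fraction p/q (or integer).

x̄ = F·x = [7, 6, -1]
P̄ = F·P·Fᵀ + Q = [44 -15 14; -15 42 -3; 14 -3 71]
S = H·P̄·Hᵀ + R = [506]
K = P̄·Hᵀ·S⁻¹ = [87/506; 81/506; 3/46]
x' − x̄ = [-1566/253, -1458/253, -54/23] = K·y
y = (KᵀK)⁻¹·Kᵀ·(x' − x̄) = [-36]
z = y + H·x̄ = [-36] + [39] = [3]

z = [3]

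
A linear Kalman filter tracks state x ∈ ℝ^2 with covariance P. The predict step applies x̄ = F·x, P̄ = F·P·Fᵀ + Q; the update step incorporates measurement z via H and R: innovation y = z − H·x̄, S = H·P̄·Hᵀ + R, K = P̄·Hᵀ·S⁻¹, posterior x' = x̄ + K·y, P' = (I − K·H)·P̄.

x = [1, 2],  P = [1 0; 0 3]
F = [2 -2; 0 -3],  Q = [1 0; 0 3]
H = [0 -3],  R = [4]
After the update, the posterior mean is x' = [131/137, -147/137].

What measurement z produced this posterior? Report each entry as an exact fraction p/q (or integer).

x̄ = F·x = [-2, -6]
P̄ = F·P·Fᵀ + Q = [17 18; 18 30]
S = H·P̄·Hᵀ + R = [274]
K = P̄·Hᵀ·S⁻¹ = [-27/137; -45/137]
x' − x̄ = [405/137, 675/137] = K·y
y = (KᵀK)⁻¹·Kᵀ·(x' − x̄) = [-15]
z = y + H·x̄ = [-15] + [18] = [3]

z = [3]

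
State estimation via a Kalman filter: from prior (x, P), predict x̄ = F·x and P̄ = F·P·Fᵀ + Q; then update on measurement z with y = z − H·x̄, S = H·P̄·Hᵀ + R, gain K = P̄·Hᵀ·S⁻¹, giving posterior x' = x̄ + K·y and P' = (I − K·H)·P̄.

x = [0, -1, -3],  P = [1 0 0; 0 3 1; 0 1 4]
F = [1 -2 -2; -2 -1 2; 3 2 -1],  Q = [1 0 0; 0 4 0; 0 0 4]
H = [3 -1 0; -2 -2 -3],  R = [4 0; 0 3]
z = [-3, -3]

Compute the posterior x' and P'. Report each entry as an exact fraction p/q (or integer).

x' = [-2753/2472, -1675/2472, 1773/824]
P' = [8915/4944 21049/4944 -6687/1648; 21049/4944 65579/4944 -19357/1648; -6687/1648 -19357/1648 17985/1648]

x̄ = F·x = [8, -5, 1]
P̄ = F·P·Fᵀ + Q = [38 -14 -3; -14 23 -15; -3 -15 25]
y = z − H·x̄ = [-32, 6]
S = H·P̄·Hᵀ + R = [453 -144; -144 144]
K = P̄·Hᵀ·S⁻¹ = [89/309 85/4944; -38/309 319/4944; -11/103 -1867/4944]
x' = x̄ + K·y = [-2753/2472, -1675/2472, 1773/824]
P' = (I − K·H)·P̄ = [8915/4944 21049/4944 -6687/1648; 21049/4944 65579/4944 -19357/1648; -6687/1648 -19357/1648 17985/1648]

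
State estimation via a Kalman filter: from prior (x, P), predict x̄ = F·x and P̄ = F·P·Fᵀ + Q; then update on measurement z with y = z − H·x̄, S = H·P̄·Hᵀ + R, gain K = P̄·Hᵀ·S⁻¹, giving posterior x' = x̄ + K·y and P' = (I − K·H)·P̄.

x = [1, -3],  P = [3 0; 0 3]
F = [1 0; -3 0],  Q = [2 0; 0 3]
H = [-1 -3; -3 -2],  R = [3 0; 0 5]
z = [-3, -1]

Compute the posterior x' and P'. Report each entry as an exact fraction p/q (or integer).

x' = [-351/1168, 2421/2336]
P' = [501/584 -603/1168; -603/1168 1329/2336]

x̄ = F·x = [1, -3]
P̄ = F·P·Fᵀ + Q = [5 -9; -9 30]
y = z − H·x̄ = [-11, -4]
S = H·P̄·Hᵀ + R = [224 96; 96 62]
K = P̄·Hᵀ·S⁻¹ = [269/1168 -45/146; -927/2336 6/73]
x' = x̄ + K·y = [-351/1168, 2421/2336]
P' = (I − K·H)·P̄ = [501/584 -603/1168; -603/1168 1329/2336]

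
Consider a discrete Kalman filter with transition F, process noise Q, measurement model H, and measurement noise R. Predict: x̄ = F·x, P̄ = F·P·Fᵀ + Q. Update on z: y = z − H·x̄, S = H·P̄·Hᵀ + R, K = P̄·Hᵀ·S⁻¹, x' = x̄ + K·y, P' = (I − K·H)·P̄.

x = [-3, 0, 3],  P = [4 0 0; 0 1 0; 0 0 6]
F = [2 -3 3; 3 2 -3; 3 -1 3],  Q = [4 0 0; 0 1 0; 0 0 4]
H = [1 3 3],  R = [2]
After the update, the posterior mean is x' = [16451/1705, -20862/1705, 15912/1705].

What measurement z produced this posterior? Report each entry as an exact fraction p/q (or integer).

z = [1]

x̄ = F·x = [3, -18, 0]
P̄ = F·P·Fᵀ + Q = [83 -36 81; -36 95 -20; 81 -20 95]
S = H·P̄·Hᵀ + R = [1705]
K = P̄·Hᵀ·S⁻¹ = [218/1705; 189/1705; 306/1705]
x' − x̄ = [11336/1705, 9828/1705, 15912/1705] = K·y
y = (KᵀK)⁻¹·Kᵀ·(x' − x̄) = [52]
z = y + H·x̄ = [52] + [-51] = [1]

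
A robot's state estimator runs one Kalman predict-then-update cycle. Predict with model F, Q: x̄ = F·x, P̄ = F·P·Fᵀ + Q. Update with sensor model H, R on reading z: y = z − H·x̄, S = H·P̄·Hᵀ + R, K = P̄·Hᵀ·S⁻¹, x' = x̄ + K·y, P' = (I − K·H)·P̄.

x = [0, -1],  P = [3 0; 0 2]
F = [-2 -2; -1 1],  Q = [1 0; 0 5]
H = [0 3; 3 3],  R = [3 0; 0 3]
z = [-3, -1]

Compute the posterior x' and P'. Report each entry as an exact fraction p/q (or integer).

x̄ = F·x = [2, -1]
P̄ = F·P·Fᵀ + Q = [21 2; 2 10]
y = z − H·x̄ = [0, -4]
S = H·P̄·Hᵀ + R = [93 108; 108 318]
K = P̄·Hᵀ·S⁻¹ = [-308/995 641/1990; 314/995 6/995]
x' = x̄ + K·y = [708/995, -1019/995]
P' = (I − K·H)·P̄ = [1257/1990 -308/995; -308/995 314/995]

x' = [708/995, -1019/995]
P' = [1257/1990 -308/995; -308/995 314/995]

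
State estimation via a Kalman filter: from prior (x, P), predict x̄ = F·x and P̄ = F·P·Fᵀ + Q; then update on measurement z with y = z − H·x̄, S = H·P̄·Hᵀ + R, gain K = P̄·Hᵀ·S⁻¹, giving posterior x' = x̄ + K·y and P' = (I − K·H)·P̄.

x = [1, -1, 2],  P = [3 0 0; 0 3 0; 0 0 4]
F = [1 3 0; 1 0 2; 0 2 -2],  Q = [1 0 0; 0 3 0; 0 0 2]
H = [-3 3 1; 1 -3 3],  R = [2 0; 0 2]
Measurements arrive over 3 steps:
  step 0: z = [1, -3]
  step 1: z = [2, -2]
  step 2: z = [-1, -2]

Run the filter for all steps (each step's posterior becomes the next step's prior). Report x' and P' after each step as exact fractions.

step 0: x̄ = F·x = [-2, 5, -6]
step 0: P̄ = F·P·Fᵀ + Q = [31 3 18; 3 22 -16; 18 -16 30]
step 0: y = z − H·x̄ = [-14, 32]
step 0: S = H·P̄·Hᵀ + R = [251 -405; -405 879]
step 0: K = P̄·Hᵀ·S⁻¹ = [-51/106 -43/318; -743/4717 -938/4717; -9/4717 833/4717]
step 0: x' = x̄ + K·y = [65/159, 3971/4717, -1520/4717]
step 0: P' = (I − K·H)·P̄ = [1514/159 409/53 236/53; 409/53 30119/4717 17360/4717; 236/53 17360/4717 10914/4717]
step 1: x̄ = F·x = [41524/14151, -3335/14151, 10982/4717]
step 1: P̄ = F·P·Fᵀ + Q = [1617328/14151 900859/14151 107348/4717; 900859/14151 560215/14151 56578/4717; 107348/4717 56578/4717 34686/4717]
step 1: y = z − H·x̄ = [43311/4717, -178669/14151]
step 1: S = H·P̄·Hᵀ + R = [866975/4717 -109795/4717; -109795/4717 1095985/14151]
step 1: K = P̄·Hᵀ·S⁻¹ = [-1443006/1937729 -3221399/9688645; -7230037/19377290 -6956893/19377290; -1220988/9688645 738204/9688645]
step 1: x' = x̄ + K·y = [2855271/9688645, 8442423/9688645, 405078/1937729]
step 1: P' = (I − K·H)·P̄ = [148506437/9688645 120684749/9688645 69035004/9688645; 120684749/9688645 99342856/9688645 56795642/9688645; 69035004/9688645 56795642/9688645 6855222/1937729]
step 2: x̄ = F·x = [5636508/1937729, 6906051/9688645, 12834066/9688645]
step 2: P̄ = F·P·Fᵀ + Q = [355277856/1937729 989404544/9688645 358582774/9688645; 989404544/9688645 590816828/9688645 193377618/9688645; 358582774/9688645 193377618/9688645 99488018/9688645]
step 2: y = z − H·x̄ = [41306756/9688645, -13068775/1937729]
step 2: S = H·P̄·Hᵀ + R = [2623207552/9688645 -183597194/9688645; -183597194/9688645 148556488/1937729]
step 2: K = P̄·Hᵀ·S⁻¹ = [-194639907455/247037198759 -858565141/2445912859; -100866612799/247037198759 -915022237/2445912859; -36139641309/247037198759 164826803/2445912859]
step 2: x' = x̄ + K·y = [473594797719/247037198759, 369347818652/247037198759, 60882377737/247037198759]
step 2: P' = (I − K·H)·P̄ = [4028148300716/247037198759 3273922810076/247037198759 1873396657010/247037198759; 3273922810076/247037198759 2693238576320/247037198759 1540319475670/247037198759; 1873396657010/247037198759 1540319475670/247037198759 926952261402/247037198759]

step 0: x' = [65/159, 3971/4717, -1520/4717], P' = [1514/159 409/53 236/53; 409/53 30119/4717 17360/4717; 236/53 17360/4717 10914/4717]
step 1: x' = [2855271/9688645, 8442423/9688645, 405078/1937729], P' = [148506437/9688645 120684749/9688645 69035004/9688645; 120684749/9688645 99342856/9688645 56795642/9688645; 69035004/9688645 56795642/9688645 6855222/1937729]
step 2: x' = [473594797719/247037198759, 369347818652/247037198759, 60882377737/247037198759], P' = [4028148300716/247037198759 3273922810076/247037198759 1873396657010/247037198759; 3273922810076/247037198759 2693238576320/247037198759 1540319475670/247037198759; 1873396657010/247037198759 1540319475670/247037198759 926952261402/247037198759]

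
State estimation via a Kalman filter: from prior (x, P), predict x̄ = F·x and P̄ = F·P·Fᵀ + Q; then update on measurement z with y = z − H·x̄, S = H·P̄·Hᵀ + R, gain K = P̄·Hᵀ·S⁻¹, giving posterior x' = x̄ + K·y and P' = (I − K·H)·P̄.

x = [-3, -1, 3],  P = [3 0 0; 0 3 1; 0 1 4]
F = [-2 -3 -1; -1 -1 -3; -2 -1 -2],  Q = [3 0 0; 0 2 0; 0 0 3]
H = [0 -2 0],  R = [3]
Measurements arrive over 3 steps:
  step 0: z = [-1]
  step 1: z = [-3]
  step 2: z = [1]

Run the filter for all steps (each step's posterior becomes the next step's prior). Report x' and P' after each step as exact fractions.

step 0: x̄ = F·x = [6, -5, 1]
step 0: P̄ = F·P·Fᵀ + Q = [52 37 36; 37 50 38; 36 38 38]
step 0: y = z − H·x̄ = [-11]
step 0: S = H·P̄·Hᵀ + R = [203]
step 0: K = P̄·Hᵀ·S⁻¹ = [-74/203; -100/203; -76/203]
step 0: x' = x̄ + K·y = [2032/203, 85/203, 1039/203]
step 0: P' = (I − K·H)·P̄ = [5080/203 111/203 1684/203; 111/203 150/203 114/203; 1684/203 114/203 1938/203]
step 1: x̄ = F·x = [-5358/203, -5234/203, -6227/203]
step 1: P̄ = F·P·Fᵀ + Q = [32969/203 29907/203 36436/203; 29907/203 34088/203 36313/203; 36436/203 36313/203 43203/203]
step 1: y = z − H·x̄ = [-11077/203]
step 1: S = H·P̄·Hᵀ + R = [136961/203]
step 1: K = P̄·Hᵀ·S⁻¹ = [-59814/136961; -68176/136961; -72626/136961]
step 1: x' = x̄ + K·y = [-31920/12451, 17166/12451, -21665/12451]
step 1: P' = (I − K·H)·P̄ = [4619471/136961 89721/136961 3183544/136961; 89721/136961 102264/136961 108939/136961; 3183544/136961 108939/136961 3165469/136961]
step 2: x̄ = F·x = [34007/12451, 79749/12451, 90004/12451]
step 2: P̄ = F·P·Fᵀ + Q = [37439074/136961 42864944/136961 45697219/136961; 42864944/136961 53419218/136961 54616230/136961; 45697219/136961 54616230/136961 57915899/136961]
step 2: y = z − H·x̄ = [171949/12451]
step 2: S = H·P̄·Hᵀ + R = [214087755/136961]
step 2: K = P̄·Hᵀ·S⁻¹ = [-85729888/214087755; -35612812/71362585; -7282164/14272517]
step 2: x' = x̄ + K·y = [-599203777/214087755, -34735573/71362585, 2604032/14272517]
step 2: P' = (I − K·H)·P̄ = [4860022966/214087755 42864944/71362585 203818831/14272517; 42864944/71362585 53419218/71362585 10923246/14272517; 203818831/14272517 10923246/14272517 227487863/14272517]

step 0: x' = [2032/203, 85/203, 1039/203], P' = [5080/203 111/203 1684/203; 111/203 150/203 114/203; 1684/203 114/203 1938/203]
step 1: x' = [-31920/12451, 17166/12451, -21665/12451], P' = [4619471/136961 89721/136961 3183544/136961; 89721/136961 102264/136961 108939/136961; 3183544/136961 108939/136961 3165469/136961]
step 2: x' = [-599203777/214087755, -34735573/71362585, 2604032/14272517], P' = [4860022966/214087755 42864944/71362585 203818831/14272517; 42864944/71362585 53419218/71362585 10923246/14272517; 203818831/14272517 10923246/14272517 227487863/14272517]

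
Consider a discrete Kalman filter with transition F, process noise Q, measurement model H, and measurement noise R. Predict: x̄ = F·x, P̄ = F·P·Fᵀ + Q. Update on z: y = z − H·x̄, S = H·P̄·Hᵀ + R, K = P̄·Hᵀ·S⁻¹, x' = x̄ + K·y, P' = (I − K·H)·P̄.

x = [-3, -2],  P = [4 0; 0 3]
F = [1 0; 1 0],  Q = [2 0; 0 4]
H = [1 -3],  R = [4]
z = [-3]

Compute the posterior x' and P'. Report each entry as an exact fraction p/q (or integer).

x' = [-60/29, 3/29]
P' = [156/29 56/29; 56/29 32/29]

x̄ = F·x = [-3, -3]
P̄ = F·P·Fᵀ + Q = [6 4; 4 8]
y = z − H·x̄ = [-9]
S = H·P̄·Hᵀ + R = [58]
K = P̄·Hᵀ·S⁻¹ = [-3/29; -10/29]
x' = x̄ + K·y = [-60/29, 3/29]
P' = (I − K·H)·P̄ = [156/29 56/29; 56/29 32/29]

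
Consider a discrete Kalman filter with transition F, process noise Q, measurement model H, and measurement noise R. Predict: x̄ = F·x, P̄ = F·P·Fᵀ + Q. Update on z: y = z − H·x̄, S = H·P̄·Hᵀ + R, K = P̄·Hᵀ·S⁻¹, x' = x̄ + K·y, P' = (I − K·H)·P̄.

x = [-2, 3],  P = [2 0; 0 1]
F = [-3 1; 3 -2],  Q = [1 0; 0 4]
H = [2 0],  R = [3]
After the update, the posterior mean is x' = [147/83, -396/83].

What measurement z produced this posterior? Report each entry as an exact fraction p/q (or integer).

x̄ = F·x = [9, -12]
P̄ = F·P·Fᵀ + Q = [20 -20; -20 26]
S = H·P̄·Hᵀ + R = [83]
K = P̄·Hᵀ·S⁻¹ = [40/83; -40/83]
x' − x̄ = [-600/83, 600/83] = K·y
y = (KᵀK)⁻¹·Kᵀ·(x' − x̄) = [-15]
z = y + H·x̄ = [-15] + [18] = [3]

z = [3]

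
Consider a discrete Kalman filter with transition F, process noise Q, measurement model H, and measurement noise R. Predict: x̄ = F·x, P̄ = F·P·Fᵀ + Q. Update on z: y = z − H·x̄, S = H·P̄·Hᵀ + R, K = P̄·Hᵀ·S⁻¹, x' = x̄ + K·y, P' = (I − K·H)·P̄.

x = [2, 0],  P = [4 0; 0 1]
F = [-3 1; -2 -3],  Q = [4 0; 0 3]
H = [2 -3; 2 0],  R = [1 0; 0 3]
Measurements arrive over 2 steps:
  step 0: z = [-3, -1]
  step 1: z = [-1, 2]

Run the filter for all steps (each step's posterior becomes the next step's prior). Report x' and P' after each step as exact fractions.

step 0: x' = [-15949/26111, 15172/26111], P' = [19212/26111 12789/26111; 12789/26111 11396/26111]
step 1: x' = [101168731/88502764, 94498771/88502764], P' = [60689523/88502764 40547475/88502764; 40547475/88502764 36820887/88502764]

step 0: x̄ = F·x = [-6, -4]
step 0: P̄ = F·P·Fᵀ + Q = [41 21; 21 28]
step 0: y = z − H·x̄ = [-3, 11]
step 0: S = H·P̄·Hᵀ + R = [165 38; 38 167]
step 0: K = P̄·Hᵀ·S⁻¹ = [57/26111 12808/26111; -8610/26111 8526/26111]
step 0: x' = x̄ + K·y = [-15949/26111, 15172/26111]
step 0: P' = (I − K·H)·P̄ = [19212/26111 12789/26111; 12789/26111 11396/26111]
step 1: x̄ = F·x = [63019/26111, -13618/26111]
step 1: P̄ = F·P·Fᵀ + Q = [212014/26111 170607/26111; 170607/26111 411213/26111]
step 1: y = z − H·x̄ = [-193003/26111, -73816/26111]
step 1: S = H·P̄·Hᵀ + R = [2527800/26111 -175586/26111; -175586/26111 926389/26111]
step 1: K = P̄·Hᵀ·S⁻¹ = [-263379/88502764 20229841/44251382; -29367711/88502764 13515825/44251382]
step 1: x' = x̄ + K·y = [101168731/88502764, 94498771/88502764]
step 1: P' = (I − K·H)·P̄ = [60689523/88502764 40547475/88502764; 40547475/88502764 36820887/88502764]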